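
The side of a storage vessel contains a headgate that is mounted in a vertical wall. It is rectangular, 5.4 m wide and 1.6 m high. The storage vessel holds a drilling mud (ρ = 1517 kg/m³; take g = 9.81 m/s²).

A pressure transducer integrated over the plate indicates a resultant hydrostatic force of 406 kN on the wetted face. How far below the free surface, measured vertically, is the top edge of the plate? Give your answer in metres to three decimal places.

γ = ρg = 1517 × 9.81 / 1000 = 14.88177 kN/m³.
A = 5.4 × 1.6 = 8.64 m².
From F = γ·h_c·A, the centroid depth is h_c = 406/(14.88177 × 8.64) = 3.1576 m.
The centroid lies 1.6/2 = 0.8 m below the top edge, so the top edge sits at h_top = 3.1576 − 0.8 = 2.3576 m below the surface.

d_top ≈ 2.358 m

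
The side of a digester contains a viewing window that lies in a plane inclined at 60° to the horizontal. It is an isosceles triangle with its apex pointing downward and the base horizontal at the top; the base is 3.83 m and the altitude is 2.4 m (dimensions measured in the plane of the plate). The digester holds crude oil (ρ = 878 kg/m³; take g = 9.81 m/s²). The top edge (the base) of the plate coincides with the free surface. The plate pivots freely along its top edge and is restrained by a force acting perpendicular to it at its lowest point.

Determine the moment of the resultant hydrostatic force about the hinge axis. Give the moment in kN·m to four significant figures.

M ≈ 32.91 kN·m

γ = ρg = 878 × 9.81 / 1000 = 8.61318 kN/m³.
Let θ = 60° be the plate's angle to the horizontal; measure y along the incline from where the plane meets the free surface. Vertical depth h = y·sinθ with sinθ = 0.866025.
With the apex down, the centroid sits h/3 = 2.4/3 = 0.8 m below the base (the top edge), so y_c = 0.8 m and h_c = 0.8 × 0.866025 = 0.69282 m.
A = ½ × 3.83 × 2.4 = 4.596 m².
Resultant F = γ·h_c·A = 8.61318 × 0.69282 × 4.596 = 27.4261 kN.
I_c = b·h³/36 = 3.83 × 2.4³/36 = 1.47072 m⁴.
Centre of pressure: y_p = y_c + I_c/(y_c·A) = 0.8 + 1.47072/(0.8 × 4.596) = 0.8 + 0.4 = 1.2 m along the plane.
The resultant acts 0.8 + 0.4 = 1.2 m (along the plate) below the hinge at the top edge, so the moment about the hinge is M = F × 1.2 = 27.4261 × 1.2 = 32.9113 kN·m.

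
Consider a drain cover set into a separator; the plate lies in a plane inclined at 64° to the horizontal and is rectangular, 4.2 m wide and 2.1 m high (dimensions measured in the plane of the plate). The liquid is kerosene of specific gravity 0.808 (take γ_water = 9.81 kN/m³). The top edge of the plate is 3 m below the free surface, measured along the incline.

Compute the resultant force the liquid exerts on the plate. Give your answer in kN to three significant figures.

γ = 0.808 × 9.81 = 7.92648 kN/m³.
Let θ = 64° be the plate's angle to the horizontal; measure y along the incline from where the plane meets the free surface. Vertical depth h = y·sinθ with sinθ = 0.898794.
The centroid lies 2.1/2 = 1.05 m below the top edge, so y_c = 3 + 1.05 = 4.05 m and h_c = 4.05 × 0.898794 = 3.64012 m.
A = 4.2 × 2.1 = 8.82 m².
Resultant F = γ·h_c·A = 7.92648 × 3.64012 × 8.82 = 254.486 kN.

F ≈ 254 kN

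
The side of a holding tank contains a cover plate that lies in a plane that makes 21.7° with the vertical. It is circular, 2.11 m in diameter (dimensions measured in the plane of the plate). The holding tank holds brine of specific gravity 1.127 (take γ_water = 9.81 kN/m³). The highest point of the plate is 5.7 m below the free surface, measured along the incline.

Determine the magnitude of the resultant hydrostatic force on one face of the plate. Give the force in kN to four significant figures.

F ≈ 242.6 kN

γ = 1.127 × 9.81 = 11.05587 kN/m³.
The plate makes 21.7° with the vertical, i.e. θ = 90° − 21.7° = 68.3° to the horizontal. Measuring y along the incline from the free-surface line, vertical depth h = y·sinθ with sinθ = 0.929133.
The centroid is at the centre, 1.055 m below the top of the plate, so y_c = 5.7 + 1.055 = 6.755 m and h_c = 6.755 × 0.929133 = 6.27629 m.
A = π(1.055)² = 3.49667 m².
Resultant F = γ·h_c·A = 11.05587 × 6.27629 × 3.49667 = 242.633 kN.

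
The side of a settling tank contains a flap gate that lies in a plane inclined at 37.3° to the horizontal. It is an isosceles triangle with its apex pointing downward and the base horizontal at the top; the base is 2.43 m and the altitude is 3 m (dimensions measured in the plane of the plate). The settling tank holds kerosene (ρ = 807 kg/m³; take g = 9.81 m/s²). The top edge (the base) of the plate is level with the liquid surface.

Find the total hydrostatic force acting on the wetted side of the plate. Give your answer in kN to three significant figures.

γ = ρg = 807 × 9.81 / 1000 = 7.91667 kN/m³.
Let θ = 37.3° be the plate's angle to the horizontal; measure y along the incline from where the plane meets the free surface. Vertical depth h = y·sinθ with sinθ = 0.605988.
With the apex down, the centroid sits h/3 = 3/3 = 1 m below the base (the top edge), so y_c = 1 m and h_c = 1 × 0.605988 = 0.605988 m.
A = ½ × 2.43 × 3 = 3.645 m².
Resultant F = γ·h_c·A = 7.91667 × 0.605988 × 3.645 = 17.4865 kN.

F ≈ 17.5 kN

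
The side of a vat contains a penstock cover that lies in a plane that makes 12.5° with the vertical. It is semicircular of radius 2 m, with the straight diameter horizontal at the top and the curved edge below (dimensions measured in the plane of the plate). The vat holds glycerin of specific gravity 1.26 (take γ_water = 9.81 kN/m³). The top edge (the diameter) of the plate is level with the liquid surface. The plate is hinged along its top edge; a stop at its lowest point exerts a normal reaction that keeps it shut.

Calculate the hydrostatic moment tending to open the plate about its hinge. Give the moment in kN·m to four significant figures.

M ≈ 75.82 kN·m

γ = 1.26 × 9.81 = 12.3606 kN/m³.
The plate makes 12.5° with the vertical, i.e. θ = 90° − 12.5° = 77.5° to the horizontal. Measuring y along the incline from the free-surface line, vertical depth h = y·sinθ with sinθ = 0.976296.
The centroid of a semicircle lies 4r/(3π) = 0.848826 m from the diameter, here below the top edge, so y_c = 0.848826 m and h_c = 0.848826 × 0.976296 = 0.828705 m.
A = πr²/2 = π × 2²/2 = 6.28319 m².
Resultant F = γ·h_c·A = 12.3606 × 0.828705 × 6.28319 = 64.3605 kN.
I_c = (π/8 − 8/(9π))·r⁴ = 0.109757 × 2⁴ = 1.75611 m⁴.
Centre of pressure: y_p = y_c + I_c/(y_c·A) = 0.848826 + 1.75611/(0.848826 × 6.28319) = 0.848826 + 0.329271 = 1.1781 m along the plane.
The resultant acts 0.848826 + 0.329271 = 1.1781 m (along the plate) below the hinge at the top edge, so the moment about the hinge is M = F × 1.1781 = 64.3605 × 1.1781 = 75.8231 kN·m.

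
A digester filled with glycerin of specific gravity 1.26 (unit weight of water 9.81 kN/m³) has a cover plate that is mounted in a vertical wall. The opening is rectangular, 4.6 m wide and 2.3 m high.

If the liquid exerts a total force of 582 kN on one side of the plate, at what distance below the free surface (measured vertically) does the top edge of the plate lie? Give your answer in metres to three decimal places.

γ = 1.26 × 9.81 = 12.3606 kN/m³.
A = 4.6 × 2.3 = 10.58 m².
From F = γ·h_c·A, the centroid depth is h_c = 582/(12.3606 × 10.58) = 4.45039 m.
The centroid lies 2.3/2 = 1.15 m below the top edge, so the top edge sits at h_top = 4.45039 − 1.15 = 3.30039 m below the surface.

d_top ≈ 3.300 m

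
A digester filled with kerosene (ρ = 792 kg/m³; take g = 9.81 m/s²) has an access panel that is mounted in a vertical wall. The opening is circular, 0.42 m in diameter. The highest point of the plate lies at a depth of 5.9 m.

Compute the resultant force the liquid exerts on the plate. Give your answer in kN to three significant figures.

γ = ρg = 792 × 9.81 / 1000 = 7.76952 kN/m³.
The centroid is at the centre, 0.21 m below the top of the plate, so the centroid depth is h_c = 5.9 + 0.21 = 6.11 m.
A = π(0.21)² = 0.138544 m².
Resultant F = γ·h_c·A = 7.76952 × 6.11 × 0.138544 = 6.57693 kN.

F ≈ 6.58 kN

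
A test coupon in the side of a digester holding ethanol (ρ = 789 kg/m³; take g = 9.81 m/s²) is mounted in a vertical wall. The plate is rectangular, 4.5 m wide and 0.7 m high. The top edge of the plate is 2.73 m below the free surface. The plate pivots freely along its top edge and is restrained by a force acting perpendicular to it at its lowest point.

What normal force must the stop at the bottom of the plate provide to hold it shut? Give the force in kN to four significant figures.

γ = ρg = 789 × 9.81 / 1000 = 7.74009 kN/m³.
The centroid lies 0.7/2 = 0.35 m below the top edge, so the centroid depth is h_c = 2.73 + 0.35 = 3.08 m.
A = 4.5 × 0.7 = 3.15 m².
Resultant F = γ·h_c·A = 7.74009 × 3.08 × 3.15 = 75.0944 kN.
I_c = b·h³/12 = 4.5 × 0.7³/12 = 0.128625 m⁴.
Centre of pressure: y_p = y_c + I_c/(y_c·A) = 3.08 + 0.128625/(3.08 × 3.15) = 3.08 + 0.0132576 = 3.09326 m along the plane.
The resultant acts 0.35 + 0.0132576 = 0.363258 m (along the plate) below the hinge at the top edge, so the moment about the hinge is M = F × 0.363258 = 75.0944 × 0.363258 = 27.2786 kN·m.
A normal force at the bottom, 0.7 m from the hinge, must supply this moment: P = 27.2786/0.7 = 38.9694 kN.

P ≈ 38.97 kN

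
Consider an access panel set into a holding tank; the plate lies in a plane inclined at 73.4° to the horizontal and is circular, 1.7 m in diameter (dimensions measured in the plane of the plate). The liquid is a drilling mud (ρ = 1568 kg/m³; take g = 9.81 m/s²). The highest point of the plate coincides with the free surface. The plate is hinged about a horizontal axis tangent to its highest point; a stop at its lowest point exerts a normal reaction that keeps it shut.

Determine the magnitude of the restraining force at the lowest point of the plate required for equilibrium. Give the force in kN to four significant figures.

P ≈ 17.78 kN

γ = ρg = 1568 × 9.81 / 1000 = 15.38208 kN/m³.
Let θ = 73.4° be the plate's angle to the horizontal; measure y along the incline from where the plane meets the free surface. Vertical depth h = y·sinθ with sinθ = 0.958323.
The centroid is at the centre, 0.85 m below the top of the plate, so y_c = 0.85 m and h_c = 0.85 × 0.958323 = 0.814575 m.
A = π(0.85)² = 2.2698 m².
Resultant F = γ·h_c·A = 15.38208 × 0.814575 × 2.2698 = 28.4403 kN.
I_c = πr⁴/4 = π × 0.85⁴/4 = 0.409983 m⁴.
Centre of pressure: y_p = y_c + I_c/(y_c·A) = 0.85 + 0.409983/(0.85 × 2.2698) = 0.85 + 0.2125 = 1.0625 m along the plane.
The resultant acts 0.85 + 0.2125 = 1.0625 m (along the plate) below the hinge at the top edge, so the moment about the hinge is M = F × 1.0625 = 28.4403 × 1.0625 = 30.2178 kN·m.
A normal force at the bottom, 1.7 m from the hinge, must supply this moment: P = 30.2178/1.7 = 17.7752 kN.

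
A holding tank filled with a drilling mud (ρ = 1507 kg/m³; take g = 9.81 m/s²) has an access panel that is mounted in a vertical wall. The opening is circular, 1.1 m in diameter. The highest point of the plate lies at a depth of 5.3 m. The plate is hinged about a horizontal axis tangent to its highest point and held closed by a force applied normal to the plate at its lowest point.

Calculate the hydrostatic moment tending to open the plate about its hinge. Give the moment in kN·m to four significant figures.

M ≈ 46.27 kN·m

γ = ρg = 1507 × 9.81 / 1000 = 14.78367 kN/m³.
The centroid is at the centre, 0.55 m below the top of the plate, so the centroid depth is h_c = 5.3 + 0.55 = 5.85 m.
A = π(0.55)² = 0.950332 m².
Resultant F = γ·h_c·A = 14.78367 × 5.85 × 0.950332 = 82.189 kN.
I_c = πr⁴/4 = π × 0.55⁴/4 = 0.0718688 m⁴.
Centre of pressure: y_p = y_c + I_c/(y_c·A) = 5.85 + 0.0718688/(5.85 × 0.950332) = 5.85 + 0.0129273 = 5.86293 m along the plane.
The resultant acts 0.55 + 0.0129273 = 0.562927 m (along the plate) below the hinge at the top edge, so the moment about the hinge is M = F × 0.562927 = 82.189 × 0.562927 = 46.2664 kN·m.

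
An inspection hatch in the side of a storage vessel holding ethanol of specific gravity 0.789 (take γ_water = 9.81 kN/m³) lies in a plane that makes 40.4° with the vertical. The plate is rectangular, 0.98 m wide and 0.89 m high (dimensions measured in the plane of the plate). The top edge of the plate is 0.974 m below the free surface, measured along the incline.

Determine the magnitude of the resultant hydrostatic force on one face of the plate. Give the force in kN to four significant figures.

γ = 0.789 × 9.81 = 7.74009 kN/m³.
The plate makes 40.4° with the vertical, i.e. θ = 90° − 40.4° = 49.6° to the horizontal. Measuring y along the incline from the free-surface line, vertical depth h = y·sinθ with sinθ = 0.761538.
The centroid lies 0.89/2 = 0.445 m below the top edge, so y_c = 0.974 + 0.445 = 1.419 m and h_c = 1.419 × 0.761538 = 1.08062 m.
A = 0.98 × 0.89 = 0.8722 m².
Resultant F = γ·h_c·A = 7.74009 × 1.08062 × 0.8722 = 7.29516 kN.

F ≈ 7.295 kN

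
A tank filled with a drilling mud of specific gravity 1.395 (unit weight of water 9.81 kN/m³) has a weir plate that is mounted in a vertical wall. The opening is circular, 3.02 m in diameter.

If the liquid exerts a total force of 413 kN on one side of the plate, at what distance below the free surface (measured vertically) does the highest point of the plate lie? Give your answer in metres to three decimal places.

γ = 1.395 × 9.81 = 13.68495 kN/m³.
A = π(1.51)² = 7.16315 m².
From F = γ·h_c·A, the centroid depth is h_c = 413/(13.68495 × 7.16315) = 4.21311 m.
The centroid is at the centre, 1.51 m below the top of the plate, so the highest point sits at h_top = 4.21311 − 1.51 = 2.70311 m below the surface.

d_top ≈ 2.703 m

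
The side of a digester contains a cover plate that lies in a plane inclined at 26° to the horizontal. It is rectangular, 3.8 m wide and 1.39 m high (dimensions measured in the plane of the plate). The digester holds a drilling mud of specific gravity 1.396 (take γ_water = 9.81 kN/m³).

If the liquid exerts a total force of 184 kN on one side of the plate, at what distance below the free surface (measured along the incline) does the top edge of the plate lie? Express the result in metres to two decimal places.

γ = 1.396 × 9.81 = 13.69476 kN/m³.
A = 3.8 × 1.39 = 5.282 m².
From F = γ·h_c·A, the centroid depth is h_c = 184/(13.69476 × 5.282) = 2.54369 m.
Let θ = 26° be the plate's angle to the horizontal; measure y along the incline from where the plane meets the free surface. Vertical depth h = y·sinθ with sinθ = 0.438371.
Along the incline, y_c = h_c/sinθ = 2.54369/0.438371 = 5.8026 m.
The centroid lies 1.39/2 = 0.695 m below the top edge, so the top edge sits at y_top = 5.8026 − 0.695 = 5.1076 m along the incline.

y_top ≈ 5.11 m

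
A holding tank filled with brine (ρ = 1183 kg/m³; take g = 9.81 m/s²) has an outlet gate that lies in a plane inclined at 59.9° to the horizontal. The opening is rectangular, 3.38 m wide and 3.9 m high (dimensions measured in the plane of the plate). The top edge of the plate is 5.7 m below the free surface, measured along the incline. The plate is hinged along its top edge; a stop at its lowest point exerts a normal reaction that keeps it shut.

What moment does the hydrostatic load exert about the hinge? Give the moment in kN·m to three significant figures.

M ≈ 2140 kN·m

γ = ρg = 1183 × 9.81 / 1000 = 11.60523 kN/m³.
Let θ = 59.9° be the plate's angle to the horizontal; measure y along the incline from where the plane meets the free surface. Vertical depth h = y·sinθ with sinθ = 0.865151.
The centroid lies 3.9/2 = 1.95 m below the top edge, so y_c = 5.7 + 1.95 = 7.65 m and h_c = 7.65 × 0.865151 = 6.61841 m.
A = 3.38 × 3.9 = 13.182 m².
Resultant F = γ·h_c·A = 11.60523 × 6.61841 × 13.182 = 1012.49 kN.
I_c = b·h³/12 = 3.38 × 3.9³/12 = 16.7082 m⁴.
Centre of pressure: y_p = y_c + I_c/(y_c·A) = 7.65 + 16.7082/(7.65 × 13.182) = 7.65 + 0.165686 = 7.81569 m along the plane.
The resultant acts 1.95 + 0.165686 = 2.11569 m (along the plate) below the hinge at the top edge, so the moment about the hinge is M = F × 2.11569 = 1012.49 × 2.11569 = 2142.11 kN·m.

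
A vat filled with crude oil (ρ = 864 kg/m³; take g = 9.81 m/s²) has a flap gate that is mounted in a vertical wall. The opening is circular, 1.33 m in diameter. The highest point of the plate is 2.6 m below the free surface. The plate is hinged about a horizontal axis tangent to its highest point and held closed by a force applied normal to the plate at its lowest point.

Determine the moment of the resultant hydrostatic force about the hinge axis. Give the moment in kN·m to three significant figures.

γ = ρg = 864 × 9.81 / 1000 = 8.47584 kN/m³.
The centroid is at the centre, 0.665 m below the top of the plate, so the centroid depth is h_c = 2.6 + 0.665 = 3.265 m.
A = π(0.665)² = 1.38929 m².
Resultant F = γ·h_c·A = 8.47584 × 3.265 × 1.38929 = 38.4467 kN.
I_c = πr⁴/4 = π × 0.665⁴/4 = 0.153595 m⁴.
Centre of pressure: y_p = y_c + I_c/(y_c·A) = 3.265 + 0.153595/(3.265 × 1.38929) = 3.265 + 0.0338611 = 3.29886 m along the plane.
The resultant acts 0.665 + 0.0338611 = 0.698861 m (along the plate) below the hinge at the top edge, so the moment about the hinge is M = F × 0.698861 = 38.4467 × 0.698861 = 26.8689 kN·m.

M ≈ 26.9 kN·m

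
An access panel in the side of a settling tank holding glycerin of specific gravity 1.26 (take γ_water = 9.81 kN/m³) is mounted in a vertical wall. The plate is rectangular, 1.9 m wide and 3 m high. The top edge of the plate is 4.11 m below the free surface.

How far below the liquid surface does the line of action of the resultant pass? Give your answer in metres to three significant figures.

γ = 1.26 × 9.81 = 12.3606 kN/m³.
The centroid lies 3/2 = 1.5 m below the top edge, so the centroid depth is h_c = 4.11 + 1.5 = 5.61 m.
A = 1.9 × 3 = 5.7 m².
Resultant F = γ·h_c·A = 12.3606 × 5.61 × 5.7 = 395.255 kN.
I_c = b·h³/12 = 1.9 × 3³/12 = 4.275 m⁴.
Centre of pressure: y_p = y_c + I_c/(y_c·A) = 5.61 + 4.275/(5.61 × 5.7) = 5.61 + 0.13369 = 5.74369 m along the plane.

h_p = 5.74 m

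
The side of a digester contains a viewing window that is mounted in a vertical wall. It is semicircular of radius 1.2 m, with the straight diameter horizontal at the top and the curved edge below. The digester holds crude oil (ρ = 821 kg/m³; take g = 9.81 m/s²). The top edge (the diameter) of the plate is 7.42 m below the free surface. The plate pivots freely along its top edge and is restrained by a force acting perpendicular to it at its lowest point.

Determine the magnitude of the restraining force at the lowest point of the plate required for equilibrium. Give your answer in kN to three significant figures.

P ≈ 62.8 kN

γ = ρg = 821 × 9.81 / 1000 = 8.05401 kN/m³.
The centroid of a semicircle lies 4r/(3π) = 0.509296 m from the diameter, here below the top edge, so the centroid depth is h_c = 7.42 + 0.509296 = 7.9293 m.
A = πr²/2 = π × 1.2²/2 = 2.26195 m².
Resultant F = γ·h_c·A = 8.05401 × 7.9293 × 2.26195 = 144.454 kN.
I_c = (π/8 − 8/(9π))·r⁴ = 0.109757 × 1.2⁴ = 0.227592 m⁴.
Centre of pressure: y_p = y_c + I_c/(y_c·A) = 7.9293 + 0.227592/(7.9293 × 2.26195) = 7.9293 + 0.0126893 = 7.94199 m along the plane.
The resultant acts 0.509296 + 0.0126893 = 0.521985 m (along the plate) below the hinge at the top edge, so the moment about the hinge is M = F × 0.521985 = 144.454 × 0.521985 = 75.4028 kN·m.
A normal force at the bottom, 1.2 m from the hinge, must supply this moment: P = 75.4028/1.2 = 62.8357 kN.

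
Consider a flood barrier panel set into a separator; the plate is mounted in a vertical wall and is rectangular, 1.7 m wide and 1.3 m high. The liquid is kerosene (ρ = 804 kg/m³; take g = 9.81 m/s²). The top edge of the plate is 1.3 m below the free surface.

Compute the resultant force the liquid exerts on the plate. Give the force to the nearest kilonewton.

F ≈ 34 kN

γ = ρg = 804 × 9.81 / 1000 = 7.88724 kN/m³.
The centroid lies 1.3/2 = 0.65 m below the top edge, so the centroid depth is h_c = 1.3 + 0.65 = 1.95 m.
A = 1.7 × 1.3 = 2.21 m².
Resultant F = γ·h_c·A = 7.88724 × 1.95 × 2.21 = 33.9901 kN.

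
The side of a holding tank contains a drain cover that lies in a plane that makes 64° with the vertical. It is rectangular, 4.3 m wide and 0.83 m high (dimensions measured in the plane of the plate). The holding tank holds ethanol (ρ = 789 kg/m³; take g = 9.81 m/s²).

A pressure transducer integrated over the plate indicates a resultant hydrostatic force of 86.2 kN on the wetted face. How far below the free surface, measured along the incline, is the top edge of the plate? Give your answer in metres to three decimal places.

y_top ≈ 6.703 m

γ = ρg = 789 × 9.81 / 1000 = 7.74009 kN/m³.
A = 4.3 × 0.83 = 3.569 m².
From F = γ·h_c·A, the centroid depth is h_c = 86.2/(7.74009 × 3.569) = 3.12043 m.
The plate makes 64° with the vertical, i.e. θ = 90° − 64° = 26° to the horizontal. Measuring y along the incline from the free-surface line, vertical depth h = y·sinθ with sinθ = 0.438371.
Along the incline, y_c = h_c/sinθ = 3.12043/0.438371 = 7.11824 m.
The centroid lies 0.83/2 = 0.415 m below the top edge, so the top edge sits at y_top = 7.11824 − 0.415 = 6.70324 m along the incline.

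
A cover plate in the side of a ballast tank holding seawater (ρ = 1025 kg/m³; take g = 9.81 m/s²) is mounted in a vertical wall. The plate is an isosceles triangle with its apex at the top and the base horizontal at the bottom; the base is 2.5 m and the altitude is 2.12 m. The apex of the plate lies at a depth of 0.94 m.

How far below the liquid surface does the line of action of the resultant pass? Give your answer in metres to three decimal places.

h_p = 2.459 m

γ = ρg = 1025 × 9.81 / 1000 = 10.05525 kN/m³.
With the apex up, the centroid sits 2h/3 = 2 × 2.12/3 = 1.41333 m below the apex, so the centroid depth is h_c = 0.94 + 1.41333 = 2.35333 m.
A = ½ × 2.5 × 2.12 = 2.65 m².
Resultant F = γ·h_c·A = 10.05525 × 2.35333 × 2.65 = 62.7078 kN.
I_c = b·h³/36 = 2.5 × 2.12³/36 = 0.661676 m⁴.
Centre of pressure: y_p = y_c + I_c/(y_c·A) = 2.35333 + 0.661676/(2.35333 × 2.65) = 2.35333 + 0.1061 = 2.45943 m along the plane.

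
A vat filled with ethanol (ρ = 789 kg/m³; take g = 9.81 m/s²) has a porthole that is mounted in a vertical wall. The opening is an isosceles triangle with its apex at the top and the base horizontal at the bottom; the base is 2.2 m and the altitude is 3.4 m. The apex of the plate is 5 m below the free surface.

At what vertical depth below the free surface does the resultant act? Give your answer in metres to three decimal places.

γ = ρg = 789 × 9.81 / 1000 = 7.74009 kN/m³.
With the apex up, the centroid sits 2h/3 = 2 × 3.4/3 = 2.26667 m below the apex, so the centroid depth is h_c = 5 + 2.26667 = 7.26667 m.
A = ½ × 2.2 × 3.4 = 3.74 m².
Resultant F = γ·h_c·A = 7.74009 × 7.26667 × 3.74 = 210.355 kN.
I_c = b·h³/36 = 2.2 × 3.4³/36 = 2.40191 m⁴.
Centre of pressure: y_p = y_c + I_c/(y_c·A) = 7.26667 + 2.40191/(7.26667 × 3.74) = 7.26667 + 0.0883791 = 7.35505 m along the plane.

h_p = 7.355 m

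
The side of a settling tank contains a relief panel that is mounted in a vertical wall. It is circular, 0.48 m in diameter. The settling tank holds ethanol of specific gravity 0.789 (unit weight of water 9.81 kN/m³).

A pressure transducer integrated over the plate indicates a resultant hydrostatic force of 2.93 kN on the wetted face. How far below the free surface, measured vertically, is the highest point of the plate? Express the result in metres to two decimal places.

γ = 0.789 × 9.81 = 7.74009 kN/m³.
A = π(0.24)² = 0.180956 m².
From F = γ·h_c·A, the centroid depth is h_c = 2.93/(7.74009 × 0.180956) = 2.09194 m.
The centroid is at the centre, 0.24 m below the top of the plate, so the highest point sits at h_top = 2.09194 − 0.24 = 1.85194 m below the surface.

d_top ≈ 1.85 m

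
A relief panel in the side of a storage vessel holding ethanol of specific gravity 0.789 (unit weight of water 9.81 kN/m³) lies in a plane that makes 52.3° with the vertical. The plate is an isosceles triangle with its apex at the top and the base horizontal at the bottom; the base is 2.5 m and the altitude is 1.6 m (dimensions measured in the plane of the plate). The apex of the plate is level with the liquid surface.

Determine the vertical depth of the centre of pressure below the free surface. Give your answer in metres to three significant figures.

γ = 0.789 × 9.81 = 7.74009 kN/m³.
The plate makes 52.3° with the vertical, i.e. θ = 90° − 52.3° = 37.7° to the horizontal. Measuring y along the incline from the free-surface line, vertical depth h = y·sinθ with sinθ = 0.611527.
With the apex up, the centroid sits 2h/3 = 2 × 1.6/3 = 1.06667 m below the apex, so y_c = 1.06667 m and h_c = 1.06667 × 0.611527 = 0.652298 m.
A = ½ × 2.5 × 1.6 = 2 m².
Resultant F = γ·h_c·A = 7.74009 × 0.652298 × 2 = 10.0977 kN.
I_c = b·h³/36 = 2.5 × 1.6³/36 = 0.284444 m⁴.
Centre of pressure: y_p = y_c + I_c/(y_c·A) = 1.06667 + 0.284444/(1.06667 × 2) = 1.06667 + 0.133333 = 1.2 m along the plane.
Vertically, h_p = y_p·sinθ = 1.2 × 0.611527 = 0.733832 m.

h_p = 0.734 m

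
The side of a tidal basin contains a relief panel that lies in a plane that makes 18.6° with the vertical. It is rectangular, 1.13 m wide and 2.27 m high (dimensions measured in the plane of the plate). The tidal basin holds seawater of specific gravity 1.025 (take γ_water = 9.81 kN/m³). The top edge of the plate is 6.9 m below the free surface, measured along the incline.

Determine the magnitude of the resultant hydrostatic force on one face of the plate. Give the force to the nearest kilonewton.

γ = 1.025 × 9.81 = 10.05525 kN/m³.
The plate makes 18.6° with the vertical, i.e. θ = 90° − 18.6° = 71.4° to the horizontal. Measuring y along the incline from the free-surface line, vertical depth h = y·sinθ with sinθ = 0.947768.
The centroid lies 2.27/2 = 1.135 m below the top edge, so y_c = 6.9 + 1.135 = 8.035 m and h_c = 8.035 × 0.947768 = 7.61532 m.
A = 1.13 × 2.27 = 2.5651 m².
Resultant F = γ·h_c·A = 10.05525 × 7.61532 × 2.5651 = 196.42 kN.

F ≈ 196 kN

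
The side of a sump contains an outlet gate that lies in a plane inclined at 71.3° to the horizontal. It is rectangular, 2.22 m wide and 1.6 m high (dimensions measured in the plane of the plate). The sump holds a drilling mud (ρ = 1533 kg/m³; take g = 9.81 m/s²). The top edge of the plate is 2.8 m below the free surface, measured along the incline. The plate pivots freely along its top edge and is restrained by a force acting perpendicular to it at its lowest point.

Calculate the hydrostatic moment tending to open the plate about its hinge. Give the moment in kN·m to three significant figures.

M ≈ 157 kN·m

γ = ρg = 1533 × 9.81 / 1000 = 15.03873 kN/m³.
Let θ = 71.3° be the plate's angle to the horizontal; measure y along the incline from where the plane meets the free surface. Vertical depth h = y·sinθ with sinθ = 0.947210.
The centroid lies 1.6/2 = 0.8 m below the top edge, so y_c = 2.8 + 0.8 = 3.6 m and h_c = 3.6 × 0.947210 = 3.40996 m.
A = 2.22 × 1.6 = 3.552 m².
Resultant F = γ·h_c·A = 15.03873 × 3.40996 × 3.552 = 182.152 kN.
I_c = b·h³/12 = 2.22 × 1.6³/12 = 0.75776 m⁴.
Centre of pressure: y_p = y_c + I_c/(y_c·A) = 3.6 + 0.75776/(3.6 × 3.552) = 3.6 + 0.0592593 = 3.65926 m along the plane.
The resultant acts 0.8 + 0.0592593 = 0.859259 m (along the plate) below the hinge at the top edge, so the moment about the hinge is M = F × 0.859259 = 182.152 × 0.859259 = 156.516 kN·m.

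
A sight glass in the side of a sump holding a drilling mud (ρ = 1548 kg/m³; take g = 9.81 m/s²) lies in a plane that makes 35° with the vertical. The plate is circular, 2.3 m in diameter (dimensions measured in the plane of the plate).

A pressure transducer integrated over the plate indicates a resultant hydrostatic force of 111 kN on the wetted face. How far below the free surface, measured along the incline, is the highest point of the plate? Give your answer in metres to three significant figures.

y_top ≈ 0.998 m

γ = ρg = 1548 × 9.81 / 1000 = 15.18588 kN/m³.
A = π(1.15)² = 4.15476 m².
From F = γ·h_c·A, the centroid depth is h_c = 111/(15.18588 × 4.15476) = 1.75929 m.
The plate makes 35° with the vertical, i.e. θ = 90° − 35° = 55° to the horizontal. Measuring y along the incline from the free-surface line, vertical depth h = y·sinθ with sinθ = 0.819152.
Along the incline, y_c = h_c/sinθ = 1.75929/0.819152 = 2.1477 m.
The centroid is at the centre, 1.15 m below the top of the plate, so the highest point sits at y_top = 2.1477 − 1.15 = 0.9977 m along the incline.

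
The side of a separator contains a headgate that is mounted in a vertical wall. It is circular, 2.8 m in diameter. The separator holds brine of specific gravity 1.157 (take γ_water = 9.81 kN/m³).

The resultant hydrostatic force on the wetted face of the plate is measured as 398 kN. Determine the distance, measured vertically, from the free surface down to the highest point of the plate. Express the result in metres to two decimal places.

γ = 1.157 × 9.81 = 11.35017 kN/m³.
A = π(1.4)² = 6.15752 m².
From F = γ·h_c·A, the centroid depth is h_c = 398/(11.35017 × 6.15752) = 5.69475 m.
The centroid is at the centre, 1.4 m below the top of the plate, so the highest point sits at h_top = 5.69475 − 1.4 = 4.29475 m below the surface.

d_top ≈ 4.29 m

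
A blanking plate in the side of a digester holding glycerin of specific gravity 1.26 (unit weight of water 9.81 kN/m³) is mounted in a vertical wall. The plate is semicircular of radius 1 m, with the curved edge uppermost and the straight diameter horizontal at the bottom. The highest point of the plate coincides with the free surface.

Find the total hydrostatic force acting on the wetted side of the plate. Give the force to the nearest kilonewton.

γ = 1.26 × 9.81 = 12.3606 kN/m³.
The centroid lies 4r/(3π) = 0.424413 m above the diameter, so r − 4r/(3π) = 1 − 0.424413 = 0.575587 m below the topmost point, so the centroid depth is h_c = 0.575587 m.
A = πr²/2 = π × 1²/2 = 1.5708 m².
Resultant F = γ·h_c·A = 12.3606 × 0.575587 × 1.5708 = 11.1756 kN.

F ≈ 11 kN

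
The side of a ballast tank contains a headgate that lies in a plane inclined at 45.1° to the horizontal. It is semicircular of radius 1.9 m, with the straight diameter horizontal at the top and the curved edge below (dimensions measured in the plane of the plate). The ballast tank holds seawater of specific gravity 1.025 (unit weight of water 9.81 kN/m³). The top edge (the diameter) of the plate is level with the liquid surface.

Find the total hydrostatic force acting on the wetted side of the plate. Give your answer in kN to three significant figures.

γ = 1.025 × 9.81 = 10.05525 kN/m³.
Let θ = 45.1° be the plate's angle to the horizontal; measure y along the incline from where the plane meets the free surface. Vertical depth h = y·sinθ with sinθ = 0.708340.
The centroid of a semicircle lies 4r/(3π) = 0.806385 m from the diameter, here below the top edge, so y_c = 0.806385 m and h_c = 0.806385 × 0.708340 = 0.571195 m.
A = πr²/2 = π × 1.9²/2 = 5.67057 m².
Resultant F = γ·h_c·A = 10.05525 × 0.571195 × 5.67057 = 32.569 kN.

F ≈ 32.6 kN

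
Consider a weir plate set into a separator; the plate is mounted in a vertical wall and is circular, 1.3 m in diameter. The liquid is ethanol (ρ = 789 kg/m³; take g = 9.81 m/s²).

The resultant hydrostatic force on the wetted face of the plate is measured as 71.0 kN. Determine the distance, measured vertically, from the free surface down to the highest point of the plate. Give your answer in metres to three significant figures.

γ = ρg = 789 × 9.81 / 1000 = 7.74009 kN/m³.
A = π(0.65)² = 1.32732 m².
From F = γ·h_c·A, the centroid depth is h_c = 71.0/(7.74009 × 1.32732) = 6.91093 m.
The centroid is at the centre, 0.65 m below the top of the plate, so the highest point sits at h_top = 6.91093 − 0.65 = 6.26093 m below the surface.

d_top ≈ 6.26 m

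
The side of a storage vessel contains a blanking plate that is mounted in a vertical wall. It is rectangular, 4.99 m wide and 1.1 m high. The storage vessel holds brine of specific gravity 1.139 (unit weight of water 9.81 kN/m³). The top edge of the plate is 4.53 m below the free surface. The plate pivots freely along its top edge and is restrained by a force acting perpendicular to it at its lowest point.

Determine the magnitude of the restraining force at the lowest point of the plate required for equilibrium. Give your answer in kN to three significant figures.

P ≈ 161 kN

γ = 1.139 × 9.81 = 11.17359 kN/m³.
The centroid lies 1.1/2 = 0.55 m below the top edge, so the centroid depth is h_c = 4.53 + 0.55 = 5.08 m.
A = 4.99 × 1.1 = 5.489 m².
Resultant F = γ·h_c·A = 11.17359 × 5.08 × 5.489 = 311.566 kN.
I_c = b·h³/12 = 4.99 × 1.1³/12 = 0.553474 m⁴.
Centre of pressure: y_p = y_c + I_c/(y_c·A) = 5.08 + 0.553474/(5.08 × 5.489) = 5.08 + 0.0198491 = 5.09985 m along the plane.
The resultant acts 0.55 + 0.0198491 = 0.569849 m (along the plate) below the hinge at the top edge, so the moment about the hinge is M = F × 0.569849 = 311.566 × 0.569849 = 177.546 kN·m.
A normal force at the bottom, 1.1 m from the hinge, must supply this moment: P = 177.546/1.1 = 161.405 kN.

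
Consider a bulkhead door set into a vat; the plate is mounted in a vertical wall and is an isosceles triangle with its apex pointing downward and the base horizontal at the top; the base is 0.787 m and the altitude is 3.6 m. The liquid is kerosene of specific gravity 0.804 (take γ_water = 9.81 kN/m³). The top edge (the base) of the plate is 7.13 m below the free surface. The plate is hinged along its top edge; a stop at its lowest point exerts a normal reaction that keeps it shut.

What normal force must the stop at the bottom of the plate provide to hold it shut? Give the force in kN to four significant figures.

P ≈ 33.26 kN

γ = 0.804 × 9.81 = 7.88724 kN/m³.
With the apex down, the centroid sits h/3 = 3.6/3 = 1.2 m below the base (the top edge), so the centroid depth is h_c = 7.13 + 1.2 = 8.33 m.
A = ½ × 0.787 × 3.6 = 1.4166 m².
Resultant F = γ·h_c·A = 7.88724 × 8.33 × 1.4166 = 93.0716 kN.
I_c = b·h³/36 = 0.787 × 3.6³/36 = 1.01995 m⁴.
Centre of pressure: y_p = y_c + I_c/(y_c·A) = 8.33 + 1.01995/(8.33 × 1.4166) = 8.33 + 0.0864344 = 8.41643 m along the plane.
The resultant acts 1.2 + 0.0864344 = 1.28643 m (along the plate) below the hinge at the top edge, so the moment about the hinge is M = F × 1.28643 = 93.0716 × 1.28643 = 119.73 kN·m.
A normal force at the bottom, 3.6 m from the hinge, must supply this moment: P = 119.73/3.6 = 33.2583 kN.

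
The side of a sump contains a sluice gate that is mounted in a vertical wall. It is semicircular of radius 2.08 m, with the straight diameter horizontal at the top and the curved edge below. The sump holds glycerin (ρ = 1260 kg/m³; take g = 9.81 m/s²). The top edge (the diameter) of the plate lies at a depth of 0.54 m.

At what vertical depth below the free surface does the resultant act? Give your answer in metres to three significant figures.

h_p = 1.64 m

γ = ρg = 1260 × 9.81 / 1000 = 12.3606 kN/m³.
The centroid of a semicircle lies 4r/(3π) = 0.882779 m from the diameter, here below the top edge, so the centroid depth is h_c = 0.54 + 0.882779 = 1.42278 m.
A = πr²/2 = π × 2.08²/2 = 6.79589 m².
Resultant F = γ·h_c·A = 12.3606 × 1.42278 × 6.79589 = 119.515 kN.
I_c = (π/8 − 8/(9π))·r⁴ = 0.109757 × 2.08⁴ = 2.0544 m⁴.
Centre of pressure: y_p = y_c + I_c/(y_c·A) = 1.42278 + 2.0544/(1.42278 × 6.79589) = 1.42278 + 0.212472 = 1.63525 m along the plane.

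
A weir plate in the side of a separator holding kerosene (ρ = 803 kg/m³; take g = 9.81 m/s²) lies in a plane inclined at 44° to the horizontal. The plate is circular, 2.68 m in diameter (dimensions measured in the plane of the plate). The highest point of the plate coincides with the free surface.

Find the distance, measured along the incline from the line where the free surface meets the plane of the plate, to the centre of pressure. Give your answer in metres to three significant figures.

y_p = 1.68 m

γ = ρg = 803 × 9.81 / 1000 = 7.87743 kN/m³.
Let θ = 44° be the plate's angle to the horizontal; measure y along the incline from where the plane meets the free surface. Vertical depth h = y·sinθ with sinθ = 0.694658.
The centroid is at the centre, 1.34 m below the top of the plate, so y_c = 1.34 m and h_c = 1.34 × 0.694658 = 0.930842 m.
A = π(1.34)² = 5.64104 m².
Resultant F = γ·h_c·A = 7.87743 × 0.930842 × 5.64104 = 41.3637 kN.
I_c = πr⁴/4 = π × 1.34⁴/4 = 2.53226 m⁴.
Centre of pressure: y_p = y_c + I_c/(y_c·A) = 1.34 + 2.53226/(1.34 × 5.64104) = 1.34 + 0.335 = 1.675 m along the plane.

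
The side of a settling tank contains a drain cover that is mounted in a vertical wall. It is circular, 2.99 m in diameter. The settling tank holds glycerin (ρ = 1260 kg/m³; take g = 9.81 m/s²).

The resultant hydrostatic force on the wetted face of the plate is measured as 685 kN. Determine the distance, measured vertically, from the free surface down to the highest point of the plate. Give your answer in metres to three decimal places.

γ = ρg = 1260 × 9.81 / 1000 = 12.3606 kN/m³.
A = π(1.495)² = 7.02154 m².
From F = γ·h_c·A, the centroid depth is h_c = 685/(12.3606 × 7.02154) = 7.89257 m.
The centroid is at the centre, 1.495 m below the top of the plate, so the highest point sits at h_top = 7.89257 − 1.495 = 6.39757 m below the surface.

d_top ≈ 6.398 m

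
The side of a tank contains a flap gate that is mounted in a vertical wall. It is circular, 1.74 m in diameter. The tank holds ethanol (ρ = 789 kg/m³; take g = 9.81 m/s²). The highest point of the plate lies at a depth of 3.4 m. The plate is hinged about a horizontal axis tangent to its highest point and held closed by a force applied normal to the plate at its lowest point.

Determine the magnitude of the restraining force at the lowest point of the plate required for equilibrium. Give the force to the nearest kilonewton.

γ = ρg = 789 × 9.81 / 1000 = 7.74009 kN/m³.
The centroid is at the centre, 0.87 m below the top of the plate, so the centroid depth is h_c = 3.4 + 0.87 = 4.27 m.
A = π(0.87)² = 2.37787 m².
Resultant F = γ·h_c·A = 7.74009 × 4.27 × 2.37787 = 78.589 kN.
I_c = πr⁴/4 = π × 0.87⁴/4 = 0.449953 m⁴.
Centre of pressure: y_p = y_c + I_c/(y_c·A) = 4.27 + 0.449953/(4.27 × 2.37787) = 4.27 + 0.044315 = 4.31431 m along the plane.
The resultant acts 0.87 + 0.044315 = 0.914315 m (along the plate) below the hinge at the top edge, so the moment about the hinge is M = F × 0.914315 = 78.589 × 0.914315 = 71.8551 kN·m.
A normal force at the bottom, 1.74 m from the hinge, must supply this moment: P = 71.8551/1.74 = 41.296 kN.

P ≈ 41 kN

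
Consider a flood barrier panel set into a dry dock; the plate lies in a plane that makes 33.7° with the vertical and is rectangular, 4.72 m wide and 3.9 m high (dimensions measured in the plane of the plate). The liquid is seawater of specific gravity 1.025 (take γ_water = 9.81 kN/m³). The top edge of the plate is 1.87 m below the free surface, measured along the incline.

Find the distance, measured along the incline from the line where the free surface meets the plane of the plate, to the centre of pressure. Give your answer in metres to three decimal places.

y_p = 4.152 m

γ = 1.025 × 9.81 = 10.05525 kN/m³.
The plate makes 33.7° with the vertical, i.e. θ = 90° − 33.7° = 56.3° to the horizontal. Measuring y along the incline from the free-surface line, vertical depth h = y·sinθ with sinθ = 0.831954.
The centroid lies 3.9/2 = 1.95 m below the top edge, so y_c = 1.87 + 1.95 = 3.82 m and h_c = 3.82 × 0.831954 = 3.17806 m.
A = 4.72 × 3.9 = 18.408 m².
Resultant F = γ·h_c·A = 10.05525 × 3.17806 × 18.408 = 588.25 kN.
I_c = b·h³/12 = 4.72 × 3.9³/12 = 23.3321 m⁴.
Centre of pressure: y_p = y_c + I_c/(y_c·A) = 3.82 + 23.3321/(3.82 × 18.408) = 3.82 + 0.331806 = 4.15181 m along the plane.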